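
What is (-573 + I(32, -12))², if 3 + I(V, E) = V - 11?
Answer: 308025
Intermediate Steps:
I(V, E) = -14 + V (I(V, E) = -3 + (V - 11) = -3 + (-11 + V) = -14 + V)
(-573 + I(32, -12))² = (-573 + (-14 + 32))² = (-573 + 18)² = (-555)² = 308025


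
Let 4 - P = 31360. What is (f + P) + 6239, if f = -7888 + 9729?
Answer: -23276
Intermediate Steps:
P = -31356 (P = 4 - 1*31360 = 4 - 31360 = -31356)
f = 1841
(f + P) + 6239 = (1841 - 31356) + 6239 = -29515 + 6239 = -23276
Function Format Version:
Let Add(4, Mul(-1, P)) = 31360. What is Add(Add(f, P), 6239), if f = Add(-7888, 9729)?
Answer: -23276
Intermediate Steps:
P = -31356 (P = Add(4, Mul(-1, 31360)) = Add(4, -31360) = -31356)
f = 1841
Add(Add(f, P), 6239) = Add(Add(1841, -31356), 6239) = Add(-29515, 6239) = -23276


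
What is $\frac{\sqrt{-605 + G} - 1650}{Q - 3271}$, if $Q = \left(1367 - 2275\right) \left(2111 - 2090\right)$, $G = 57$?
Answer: $\frac{1650}{22339} - \frac{2 i \sqrt{137}}{22339} \approx 0.073862 - 0.0010479 i$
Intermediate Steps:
$Q = -19068$ ($Q = \left(-908\right) 21 = -19068$)
$\frac{\sqrt{-605 + G} - 1650}{Q - 3271} = \frac{\sqrt{-605 + 57} - 1650}{-19068 - 3271} = \frac{\sqrt{-548} - 1650}{-22339} = \left(2 i \sqrt{137} - 1650\right) \left(- \frac{1}{22339}\right) = \left(-1650 + 2 i \sqrt{137}\right) \left(- \frac{1}{22339}\right) = \frac{1650}{22339} - \frac{2 i \sqrt{137}}{22339}$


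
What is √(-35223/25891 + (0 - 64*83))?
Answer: I*√3561778654565/25891 ≈ 72.893*I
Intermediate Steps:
√(-35223/25891 + (0 - 64*83)) = √(-35223*1/25891 + (0 - 5312)) = √(-35223/25891 - 5312) = √(-137568215/25891) = I*√3561778654565/25891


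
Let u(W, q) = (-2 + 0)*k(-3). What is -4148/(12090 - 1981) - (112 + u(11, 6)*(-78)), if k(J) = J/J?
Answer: -2713360/10109 ≈ -268.41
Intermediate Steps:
k(J) = 1
u(W, q) = -2 (u(W, q) = (-2 + 0)*1 = -2*1 = -2)
-4148/(12090 - 1981) - (112 + u(11, 6)*(-78)) = -4148/(12090 - 1981) - (112 - 2*(-78)) = -4148/10109 - (112 + 156) = -4148*1/10109 - 1*268 = -4148/10109 - 268 = -2713360/10109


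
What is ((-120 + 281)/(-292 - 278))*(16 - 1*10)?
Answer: -161/95 ≈ -1.6947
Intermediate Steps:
((-120 + 281)/(-292 - 278))*(16 - 1*10) = (161/(-570))*(16 - 10) = (161*(-1/570))*6 = -161/570*6 = -161/95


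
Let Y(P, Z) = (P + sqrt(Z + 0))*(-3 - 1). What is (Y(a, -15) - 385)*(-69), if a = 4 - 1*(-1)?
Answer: 27945 + 276*I*sqrt(15) ≈ 27945.0 + 1068.9*I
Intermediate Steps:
a = 5 (a = 4 + 1 = 5)
Y(P, Z) = -4*P - 4*sqrt(Z) (Y(P, Z) = (P + sqrt(Z))*(-4) = -4*P - 4*sqrt(Z))
(Y(a, -15) - 385)*(-69) = ((-4*5 - 4*I*sqrt(15)) - 385)*(-69) = ((-20 - 4*I*sqrt(15)) - 385)*(-69) = (-405 - 4*I*sqrt(15))*(-69) = 27945 + 276*I*sqrt(15)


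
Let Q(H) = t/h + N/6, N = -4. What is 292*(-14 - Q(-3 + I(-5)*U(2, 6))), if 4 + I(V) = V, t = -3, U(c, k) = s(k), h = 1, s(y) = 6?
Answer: -9052/3 ≈ -3017.3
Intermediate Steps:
U(c, k) = 6
I(V) = -4 + V
Q(H) = -11/3 (Q(H) = -3/1 - 4/6 = -3*1 - 4*⅙ = -3 - ⅔ = -11/3)
292*(-14 - Q(-3 + I(-5)*U(2, 6))) = 292*(-14 - 1*(-11/3)) = 292*(-14 + 11/3) = 292*(-31/3) = -9052/3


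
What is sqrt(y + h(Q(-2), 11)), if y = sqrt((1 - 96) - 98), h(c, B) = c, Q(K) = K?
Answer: sqrt(-2 + I*sqrt(193)) ≈ 2.4531 + 2.8316*I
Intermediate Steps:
y = I*sqrt(193) (y = sqrt(-95 - 98) = sqrt(-193) = I*sqrt(193) ≈ 13.892*I)
sqrt(y + h(Q(-2), 11)) = sqrt(I*sqrt(193) - 2) = sqrt(-2 + I*sqrt(193))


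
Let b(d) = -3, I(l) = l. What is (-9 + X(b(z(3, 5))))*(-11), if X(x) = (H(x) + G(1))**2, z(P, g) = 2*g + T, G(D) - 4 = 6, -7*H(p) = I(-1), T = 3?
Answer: -50600/49 ≈ -1032.7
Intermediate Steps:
H(p) = 1/7 (H(p) = -1/7*(-1) = 1/7)
G(D) = 10 (G(D) = 4 + 6 = 10)
z(P, g) = 3 + 2*g (z(P, g) = 2*g + 3 = 3 + 2*g)
X(x) = 5041/49 (X(x) = (1/7 + 10)**2 = (71/7)**2 = 5041/49)
(-9 + X(b(z(3, 5))))*(-11) = (-9 + 5041/49)*(-11) = (4600/49)*(-11) = -50600/49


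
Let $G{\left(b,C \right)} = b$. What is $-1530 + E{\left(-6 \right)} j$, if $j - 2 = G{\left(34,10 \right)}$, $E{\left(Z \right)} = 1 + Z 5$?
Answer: $-2574$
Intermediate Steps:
$E{\left(Z \right)} = 1 + 5 Z$
$j = 36$ ($j = 2 + 34 = 36$)
$-1530 + E{\left(-6 \right)} j = -1530 + \left(1 + 5 \left(-6\right)\right) 36 = -1530 + \left(1 - 30\right) 36 = -1530 - 1044 = -2574$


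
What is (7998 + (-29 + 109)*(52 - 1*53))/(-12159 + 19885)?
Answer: 3959/3863 ≈ 1.0249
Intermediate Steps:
(7998 + (-29 + 109)*(52 - 1*53))/(-12159 + 19885) = (7998 + 80*(52 - 53))/7726 = (7998 + 80*(-1))*(1/7726) = (7998 - 80)*(1/7726) = 7918*(1/7726) = 3959/3863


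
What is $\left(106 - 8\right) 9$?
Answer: $882$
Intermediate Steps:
$\left(106 - 8\right) 9 = 98 \cdot 9 = 882$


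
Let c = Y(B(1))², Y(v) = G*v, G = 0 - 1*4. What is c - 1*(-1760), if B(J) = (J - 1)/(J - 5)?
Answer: 1760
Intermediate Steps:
B(J) = (-1 + J)/(-5 + J)
G = -4 (G = 0 - 4 = -4)
Y(v) = -4*v
c = 0 (c = (-4*(-1 + 1)/(-5 + 1))² = (-4*0/(-4))² = (-(-1)*0)² = (-4*0)² = 0² = 0)
c - 1*(-1760) = 0 - 1*(-1760) = 0 + 1760 = 1760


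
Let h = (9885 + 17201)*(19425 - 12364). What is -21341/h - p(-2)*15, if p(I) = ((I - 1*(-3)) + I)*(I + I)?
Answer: -11475276101/191254246 ≈ -60.000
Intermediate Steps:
h = 191254246 (h = 27086*7061 = 191254246)
p(I) = 2*I*(3 + 2*I) (p(I) = ((I + 3) + I)*(2*I) = ((3 + I) + I)*(2*I) = (3 + 2*I)*(2*I) = 2*I*(3 + 2*I))
-21341/h - p(-2)*15 = -21341/191254246 - 2*(-2)*(3 + 2*(-2))*15 = -21341*1/191254246 - 2*(-2)*(3 - 4)*15 = -21341/191254246 - 2*(-2)*(-1)*15 = -21341/191254246 - 4*15 = -21341/191254246 - 1*60 = -21341/191254246 - 60 = -11475276101/191254246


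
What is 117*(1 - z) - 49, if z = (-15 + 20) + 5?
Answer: -1102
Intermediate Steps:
z = 10 (z = 5 + 5 = 10)
117*(1 - z) - 49 = 117*(1 - 1*10) - 49 = 117*(1 - 10) - 49 = 117*(-9) - 49 = -1053 - 49 = -1102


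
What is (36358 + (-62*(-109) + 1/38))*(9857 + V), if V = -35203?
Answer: -1092818803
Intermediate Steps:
(36358 + (-62*(-109) + 1/38))*(9857 + V) = (36358 + (-62*(-109) + 1/38))*(9857 - 35203) = (36358 + (6758 + 1/38))*(-25346) = (36358 + 256805/38)*(-25346) = (1638409/38)*(-25346) = -1092818803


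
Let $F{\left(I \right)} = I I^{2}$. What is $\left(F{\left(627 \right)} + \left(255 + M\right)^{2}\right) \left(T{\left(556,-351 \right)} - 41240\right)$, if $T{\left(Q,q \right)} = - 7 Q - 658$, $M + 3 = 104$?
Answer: $-11292666564010$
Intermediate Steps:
$F{\left(I \right)} = I^{3}$
$M = 101$ ($M = -3 + 104 = 101$)
$T{\left(Q,q \right)} = -658 - 7 Q$
$\left(F{\left(627 \right)} + \left(255 + M\right)^{2}\right) \left(T{\left(556,-351 \right)} - 41240\right) = \left(627^{3} + \left(255 + 101\right)^{2}\right) \left(\left(-658 - 3892\right) - 41240\right) = \left(246491883 + 356^{2}\right) \left(\left(-658 - 3892\right) - 41240\right) = \left(246491883 + 126736\right) \left(-4550 - 41240\right) = 246618619 \left(-45790\right) = -11292666564010$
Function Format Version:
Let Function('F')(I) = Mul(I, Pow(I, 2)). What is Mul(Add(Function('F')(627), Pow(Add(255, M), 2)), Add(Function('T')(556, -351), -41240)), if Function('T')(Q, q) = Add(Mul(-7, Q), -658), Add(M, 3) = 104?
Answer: -11292666564010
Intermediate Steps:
Function('F')(I) = Pow(I, 3)
M = 101 (M = Add(-3, 104) = 101)
Function('T')(Q, q) = Add(-658, Mul(-7, Q))
Mul(Add(Function('F')(627), Pow(Add(255, M), 2)), Add(Function('T')(556, -351), -41240)) = Mul(Add(Pow(627, 3), Pow(Add(255, 101), 2)), Add(Add(-658, Mul(-7, 556)), -41240)) = Mul(Add(246491883, Pow(356, 2)), Add(Add(-658, -3892), -41240)) = Mul(Add(246491883, 126736), Add(-4550, -41240)) = Mul(246618619, -45790) = -11292666564010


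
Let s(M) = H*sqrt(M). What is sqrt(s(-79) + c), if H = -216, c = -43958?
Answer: sqrt(-43958 - 216*I*sqrt(79)) ≈ 4.5774 - 209.71*I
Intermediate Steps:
s(M) = -216*sqrt(M)
sqrt(s(-79) + c) = sqrt(-216*I*sqrt(79) - 43958) = sqrt(-43958 - 216*I*sqrt(79))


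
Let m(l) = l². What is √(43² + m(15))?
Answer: √2074 ≈ 45.541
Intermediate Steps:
√(43² + m(15)) = √(43² + 15²) = √(1849 + 225) = √2074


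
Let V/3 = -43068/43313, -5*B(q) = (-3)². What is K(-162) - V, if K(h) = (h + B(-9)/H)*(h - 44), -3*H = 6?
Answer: 7187702049/216565 ≈ 33190.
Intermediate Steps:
H = -2 (H = -⅓*6 = -2)
B(q) = -9/5 (B(q) = -⅕*(-3)² = -⅕*9 = -9/5)
V = -129204/43313 (V = 3*(-43068/43313) = -129204/43313 ≈ -2.9830)
K(h) = (-44 + h)*(9/10 + h) (K(h) = (h - 9/5/(-2))*(h - 44) = (h - 9/5*(-½))*(-44 + h) = (h + 9/10)*(-44 + h) = (9/10 + h)*(-44 + h) = (-44 + h)*(9/10 + h))
K(-162) - V = (-198/5 + (-162)² - 431/10*(-162)) - 1*(-129204/43313) = (-198/5 + 26244 + 34911/5) + 129204/43313 = 165933/5 + 129204/43313 = 7187702049/216565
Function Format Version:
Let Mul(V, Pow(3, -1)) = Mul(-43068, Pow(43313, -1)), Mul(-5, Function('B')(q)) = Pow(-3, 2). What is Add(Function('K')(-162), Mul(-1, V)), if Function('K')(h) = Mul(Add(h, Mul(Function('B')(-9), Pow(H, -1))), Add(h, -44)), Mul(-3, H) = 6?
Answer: Rational(7187702049, 216565) ≈ 33190.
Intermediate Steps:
H = -2 (H = Mul(Rational(-1, 3), 6) = -2)
Function('B')(q) = Rational(-9, 5) (Function('B')(q) = Mul(Rational(-1, 5), Pow(-3, 2)) = Mul(Rational(-1, 5), 9) = Rational(-9, 5))
V = Rational(-129204, 43313) (V = Mul(3, Mul(-43068, Pow(43313, -1))) = Mul(3, Mul(-43068, Rational(1, 43313))) = Mul(3, Rational(-43068, 43313)) = Rational(-129204, 43313) ≈ -2.9830)
Function('K')(h) = Mul(Add(-44, h), Add(Rational(9, 10), h)) (Function('K')(h) = Mul(Add(h, Mul(Rational(-9, 5), Pow(-2, -1))), Add(h, -44)) = Mul(Add(h, Mul(Rational(-9, 5), Rational(-1, 2))), Add(-44, h)) = Mul(Add(h, Rational(9, 10)), Add(-44, h)) = Mul(Add(Rational(9, 10), h), Add(-44, h)) = Mul(Add(-44, h), Add(Rational(9, 10), h)))
Add(Function('K')(-162), Mul(-1, V)) = Add(Add(Rational(-198, 5), Pow(-162, 2), Mul(Rational(-431, 10), -162)), Mul(-1, Rational(-129204, 43313))) = Add(Add(Rational(-198, 5), 26244, Rational(34911, 5)), Rational(129204, 43313)) = Add(Rational(165933, 5), Rational(129204, 43313)) = Rational(7187702049, 216565)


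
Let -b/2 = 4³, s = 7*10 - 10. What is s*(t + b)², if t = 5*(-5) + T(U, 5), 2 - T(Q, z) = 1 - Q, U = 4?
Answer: 1314240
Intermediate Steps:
T(Q, z) = 1 + Q (T(Q, z) = 2 - (1 - Q) = 2 + (-1 + Q) = 1 + Q)
s = 60 (s = 70 - 10 = 60)
t = -20 (t = 5*(-5) + (1 + 4) = -25 + 5 = -20)
b = -128 (b = -2*4³ = -2*64 = -128)
s*(t + b)² = 60*(-20 - 128)² = 60*(-148)² = 60*21904 = 1314240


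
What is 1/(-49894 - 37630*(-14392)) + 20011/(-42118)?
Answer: -12603382108685/26526872647072 ≈ -0.47512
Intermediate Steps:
1/(-49894 - 37630*(-14392)) + 20011/(-42118) = -1/14392/(-87524) + 20011*(-1/42118) = -1/87524*(-1/14392) - 20011/42118 = 1/1259645408 - 20011/42118 = -12603382108685/26526872647072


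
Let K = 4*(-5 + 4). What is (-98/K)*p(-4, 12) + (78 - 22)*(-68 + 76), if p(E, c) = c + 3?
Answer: 1631/2 ≈ 815.50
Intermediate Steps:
K = -4 (K = 4*(-1) = -4)
p(E, c) = 3 + c
(-98/K)*p(-4, 12) + (78 - 22)*(-68 + 76) = (-98/(-4))*(3 + 12) + (78 - 22)*(-68 + 76) = -98*(-1/4)*15 + 56*8 = (49/2)*15 + 448 = 735/2 + 448 = 1631/2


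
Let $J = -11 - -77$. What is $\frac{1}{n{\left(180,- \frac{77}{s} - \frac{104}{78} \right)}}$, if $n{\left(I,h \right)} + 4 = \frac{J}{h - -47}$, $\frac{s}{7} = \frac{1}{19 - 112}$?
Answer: $- \frac{1603}{6313} \approx -0.25392$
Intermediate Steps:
$J = 66$ ($J = -11 + 77 = 66$)
$s = - \frac{7}{93}$ ($s = \frac{7}{19 - 112} = \frac{7}{-93} = 7 \left(- \frac{1}{93}\right) = - \frac{7}{93} \approx -0.075269$)
$n{\left(I,h \right)} = -4 + \frac{66}{47 + h}$ ($n{\left(I,h \right)} = -4 + \frac{66}{h - -47} = -4 + \frac{66}{h + 47} = -4 + \frac{66}{47 + h}$)
$\frac{1}{n{\left(180,- \frac{77}{s} - \frac{104}{78} \right)}} = \frac{1}{2 \frac{1}{47 - \left(-1023 + \frac{4}{3}\right)} \left(-61 - 2 \left(- \frac{77}{- \frac{7}{93}} - \frac{104}{78}\right)\right)} = \frac{1}{2 \frac{1}{47 - - \frac{3065}{3}} \left(-61 - 2 \left(\left(-77\right) \left(- \frac{93}{7}\right) - \frac{4}{3}\right)\right)} = \frac{1}{2 \frac{1}{47 + \left(1023 - \frac{4}{3}\right)} \left(-61 - 2 \left(1023 - \frac{4}{3}\right)\right)} = \frac{1}{2 \frac{1}{47 + \frac{3065}{3}} \left(-61 - \frac{6130}{3}\right)} = \frac{1}{2 \frac{1}{\frac{3206}{3}} \left(-61 - \frac{6130}{3}\right)} = \frac{1}{2 \cdot \frac{3}{3206} \left(- \frac{6313}{3}\right)} = \frac{1}{- \frac{6313}{1603}} = - \frac{1603}{6313}$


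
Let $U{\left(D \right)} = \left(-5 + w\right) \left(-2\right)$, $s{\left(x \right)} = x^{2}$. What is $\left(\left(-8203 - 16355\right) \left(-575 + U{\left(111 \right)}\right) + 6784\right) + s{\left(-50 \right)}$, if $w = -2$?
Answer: $13786322$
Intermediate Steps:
$U{\left(D \right)} = 14$ ($U{\left(D \right)} = \left(-5 - 2\right) \left(-2\right) = \left(-7\right) \left(-2\right) = 14$)
$\left(\left(-8203 - 16355\right) \left(-575 + U{\left(111 \right)}\right) + 6784\right) + s{\left(-50 \right)} = \left(\left(-8203 - 16355\right) \left(-575 + 14\right) + 6784\right) + \left(-50\right)^{2} = \left(\left(-24558\right) \left(-561\right) + 6784\right) + 2500 = \left(13777038 + 6784\right) + 2500 = 13783822 + 2500 = 13786322$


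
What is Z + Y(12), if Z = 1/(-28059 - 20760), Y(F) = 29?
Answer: 1415750/48819 ≈ 29.000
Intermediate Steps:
Z = -1/48819 (Z = 1/(-48819) = -1/48819 ≈ -2.0484e-5)
Z + Y(12) = -1/48819 + 29 = 1415750/48819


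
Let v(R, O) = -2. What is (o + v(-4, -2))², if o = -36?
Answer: 1444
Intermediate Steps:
(o + v(-4, -2))² = (-36 - 2)² = (-38)² = 1444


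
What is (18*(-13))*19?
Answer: -4446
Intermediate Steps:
(18*(-13))*19 = -234*19 = -4446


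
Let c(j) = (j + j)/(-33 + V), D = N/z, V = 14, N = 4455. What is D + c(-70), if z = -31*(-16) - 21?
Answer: 1591/95 ≈ 16.747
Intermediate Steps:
z = 475 (z = 496 - 21 = 475)
D = 891/95 (D = 4455/475 = 4455*(1/475) = 891/95 ≈ 9.3790)
c(j) = -2*j/19 (c(j) = (j + j)/(-33 + 14) = (2*j)/(-19) = (2*j)*(-1/19) = -2*j/19)
D + c(-70) = 891/95 - 2/19*(-70) = 891/95 + 140/19 = 1591/95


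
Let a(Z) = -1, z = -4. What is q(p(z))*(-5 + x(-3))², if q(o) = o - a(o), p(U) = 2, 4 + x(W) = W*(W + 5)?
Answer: 675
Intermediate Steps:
x(W) = -4 + W*(5 + W) (x(W) = -4 + W*(W + 5) = -4 + W*(5 + W))
q(o) = 1 + o (q(o) = o - 1*(-1) = o + 1 = 1 + o)
q(p(z))*(-5 + x(-3))² = (1 + 2)*(-5 + (-4 + (-3)² + 5*(-3)))² = 3*(-5 + (-4 + 9 - 15))² = 3*(-5 - 10)² = 3*(-15)² = 3*225 = 675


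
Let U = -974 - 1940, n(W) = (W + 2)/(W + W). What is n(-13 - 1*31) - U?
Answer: 128237/44 ≈ 2914.5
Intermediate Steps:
n(W) = (2 + W)/(2*W) (n(W) = (2 + W)/((2*W)) = (2 + W)*(1/(2*W)) = (2 + W)/(2*W))
U = -2914
n(-13 - 1*31) - U = (2 + (-13 - 1*31))/(2*(-13 - 1*31)) - 1*(-2914) = (2 + (-13 - 31))/(2*(-13 - 31)) + 2914 = (1/2)*(2 - 44)/(-44) + 2914 = (1/2)*(-1/44)*(-42) + 2914 = 21/44 + 2914 = 128237/44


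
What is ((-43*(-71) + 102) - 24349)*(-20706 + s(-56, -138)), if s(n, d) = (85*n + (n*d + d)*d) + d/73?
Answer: 1659931374304/73 ≈ 2.2739e+10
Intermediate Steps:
s(n, d) = 85*n + d/73 + d*(d + d*n) (s(n, d) = (85*n + (d*n + d)*d) + d*(1/73) = (85*n + (d + d*n)*d) + d/73 = (85*n + d*(d + d*n)) + d/73 = 85*n + d/73 + d*(d + d*n))
((-43*(-71) + 102) - 24349)*(-20706 + s(-56, -138)) = ((-43*(-71) + 102) - 24349)*(-20706 + ((-138)**2 + 85*(-56) + (1/73)*(-138) - 56*(-138)**2)) = ((3053 + 102) - 24349)*(-20706 + (19044 - 4760 - 138/73 - 56*19044)) = (3155 - 24349)*(-20706 + (19044 - 4760 - 138/73 - 1066464)) = -21194*(-20706 - 76809278/73) = -21194*(-78320816/73) = 1659931374304/73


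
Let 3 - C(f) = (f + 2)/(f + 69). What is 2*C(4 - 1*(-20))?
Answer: 506/93 ≈ 5.4409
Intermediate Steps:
C(f) = 3 - (2 + f)/(69 + f) (C(f) = 3 - (f + 2)/(f + 69) = 3 - (2 + f)/(69 + f))
2*C(4 - 1*(-20)) = 2*((205 + 2*(4 - 1*(-20)))/(69 + (4 - 1*(-20)))) = 2*((205 + 2*(4 + 20))/(69 + (4 + 20))) = 2*((205 + 2*24)/(69 + 24)) = 2*((205 + 48)/93) = 2*((1/93)*253) = 2*(253/93) = 506/93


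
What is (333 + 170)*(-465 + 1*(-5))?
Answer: -236410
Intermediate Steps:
(333 + 170)*(-465 + 1*(-5)) = 503*(-465 - 5) = 503*(-470) = -236410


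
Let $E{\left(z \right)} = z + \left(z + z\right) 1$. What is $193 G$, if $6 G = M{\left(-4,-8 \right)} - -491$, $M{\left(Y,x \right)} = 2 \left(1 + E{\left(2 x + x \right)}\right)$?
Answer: $\frac{67357}{6} \approx 11226.0$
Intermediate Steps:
$E{\left(z \right)} = 3 z$ ($E{\left(z \right)} = z + 2 z 1 = z + 2 z = 3 z$)
$M{\left(Y,x \right)} = 2 + 18 x$ ($M{\left(Y,x \right)} = 2 \left(1 + 3 \left(2 x + x\right)\right) = 2 \left(1 + 3 \cdot 3 x\right) = 2 \left(1 + 9 x\right) = 2 + 18 x$)
$G = \frac{349}{6}$ ($G = \frac{\left(2 + 18 \left(-8\right)\right) - -491}{6} = \frac{\left(2 - 144\right) + 491}{6} = \frac{-142 + 491}{6} = \frac{1}{6} \cdot 349 = \frac{349}{6} \approx 58.167$)
$193 G = 193 \cdot \frac{349}{6} = \frac{67357}{6}$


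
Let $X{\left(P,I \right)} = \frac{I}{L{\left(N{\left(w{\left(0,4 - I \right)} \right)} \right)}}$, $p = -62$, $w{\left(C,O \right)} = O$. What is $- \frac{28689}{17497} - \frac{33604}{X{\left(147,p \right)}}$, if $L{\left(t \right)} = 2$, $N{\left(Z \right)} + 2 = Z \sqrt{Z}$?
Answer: $\frac{18938059}{17497} \approx 1082.4$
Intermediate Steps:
$N{\left(Z \right)} = -2 + Z^{\frac{3}{2}}$ ($N{\left(Z \right)} = -2 + Z \sqrt{Z} = -2 + Z^{\frac{3}{2}}$)
$X{\left(P,I \right)} = \frac{I}{2}$
$- \frac{28689}{17497} - \frac{33604}{X{\left(147,p \right)}} = - \frac{28689}{17497} - \frac{33604}{\frac{1}{2} \left(-62\right)} = \left(-28689\right) \frac{1}{17497} - \frac{33604}{-31} = - \frac{28689}{17497} - -1084 = - \frac{28689}{17497} + 1084 = \frac{18938059}{17497}$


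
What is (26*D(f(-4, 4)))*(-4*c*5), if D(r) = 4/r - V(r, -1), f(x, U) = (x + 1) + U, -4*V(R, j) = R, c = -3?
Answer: 6630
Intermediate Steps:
V(R, j) = -R/4
f(x, U) = 1 + U + x (f(x, U) = (1 + x) + U = 1 + U + x)
D(r) = 4/r + r/4 (D(r) = 4/r - (-1)*r/4 = 4/r + r/4)
(26*D(f(-4, 4)))*(-4*c*5) = (26*(4/(1 + 4 - 4) + (1 + 4 - 4)/4))*(-4*(-3)*5) = (26*(4/1 + (1/4)*1))*(12*5) = (26*(4*1 + 1/4))*60 = (26*(4 + 1/4))*60 = (26*(17/4))*60 = (221/2)*60 = 6630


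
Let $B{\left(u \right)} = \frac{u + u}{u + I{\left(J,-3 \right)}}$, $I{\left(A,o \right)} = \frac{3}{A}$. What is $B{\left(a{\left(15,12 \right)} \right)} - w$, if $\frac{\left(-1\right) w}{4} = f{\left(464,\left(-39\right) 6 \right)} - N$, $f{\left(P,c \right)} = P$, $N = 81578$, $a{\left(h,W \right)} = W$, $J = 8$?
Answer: $- \frac{10706984}{33} \approx -3.2445 \cdot 10^{5}$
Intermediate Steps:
$w = 324456$ ($w = - 4 \left(464 - 81578\right) = \left(-4\right) \left(-81114\right) = 324456$)
$B{\left(u \right)} = \frac{2 u}{\frac{3}{8} + u}$ ($B{\left(u \right)} = \frac{u + u}{u + \frac{3}{8}} = \frac{2 u}{u + 3 \cdot \frac{1}{8}} = \frac{2 u}{u + \frac{3}{8}} = \frac{2 u}{\frac{3}{8} + u}$)
$B{\left(a{\left(15,12 \right)} \right)} - w = 16 \cdot 12 \frac{1}{3 + 8 \cdot 12} - 324456 = 16 \cdot 12 \frac{1}{3 + 96} - 324456 = 16 \cdot 12 \cdot \frac{1}{99} - 324456 = \frac{64}{33} - 324456 = - \frac{10706984}{33}$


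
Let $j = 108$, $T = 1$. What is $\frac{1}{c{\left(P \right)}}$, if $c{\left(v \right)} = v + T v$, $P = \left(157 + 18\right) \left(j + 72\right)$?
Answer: $\frac{1}{63000} \approx 1.5873 \cdot 10^{-5}$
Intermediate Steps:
$P = 31500$ ($P = \left(157 + 18\right) \left(108 + 72\right) = 175 \cdot 180 = 31500$)
$c{\left(v \right)} = 2 v$ ($c{\left(v \right)} = v + 1 v = v + v = 2 v$)
$\frac{1}{c{\left(P \right)}} = \frac{1}{2 \cdot 31500} = \frac{1}{63000}$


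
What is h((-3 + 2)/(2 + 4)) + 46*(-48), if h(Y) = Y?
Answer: -13249/6 ≈ -2208.2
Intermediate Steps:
h((-3 + 2)/(2 + 4)) + 46*(-48) = (-3 + 2)/(2 + 4) + 46*(-48) = -1/6 - 2208 = -1*⅙ - 2208 = -⅙ - 2208 = -13249/6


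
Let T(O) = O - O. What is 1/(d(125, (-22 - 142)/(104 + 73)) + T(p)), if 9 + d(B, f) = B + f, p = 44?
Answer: 177/20368 ≈ 0.0086901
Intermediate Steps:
T(O) = 0
d(B, f) = -9 + B + f (d(B, f) = -9 + (B + f) = -9 + B + f)
1/(d(125, (-22 - 142)/(104 + 73)) + T(p)) = 1/((-9 + 125 + (-22 - 142)/(104 + 73)) + 0) = 1/((-9 + 125 - 164/177) + 0) = 1/(20368/177 + 0) = 1/(20368/177) = 177/20368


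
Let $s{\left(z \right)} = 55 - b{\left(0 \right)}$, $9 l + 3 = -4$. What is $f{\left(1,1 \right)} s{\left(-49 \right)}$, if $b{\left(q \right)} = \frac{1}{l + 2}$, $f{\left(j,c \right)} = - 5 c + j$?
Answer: $- \frac{2384}{11} \approx -216.73$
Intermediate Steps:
$l = - \frac{7}{9}$ ($l = - \frac{1}{3} + \frac{1}{9} \left(-4\right) = - \frac{1}{3} - \frac{4}{9} = - \frac{7}{9} \approx -0.77778$)
$f{\left(j,c \right)} = j - 5 c$
$b{\left(q \right)} = \frac{9}{11}$ ($b{\left(q \right)} = \frac{1}{- \frac{7}{9} + 2} = \frac{1}{\frac{11}{9}} = \frac{9}{11}$)
$s{\left(z \right)} = \frac{596}{11}$ ($s{\left(z \right)} = 55 - \frac{9}{11} = \frac{596}{11}$)
$f{\left(1,1 \right)} s{\left(-49 \right)} = \left(1 - 5\right) \frac{596}{11} = \left(-4\right) \frac{596}{11} = - \frac{2384}{11}$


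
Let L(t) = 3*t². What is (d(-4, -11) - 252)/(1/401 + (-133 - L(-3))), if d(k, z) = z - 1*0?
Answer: 105463/64159 ≈ 1.6438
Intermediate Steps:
d(k, z) = z (d(k, z) = z + 0 = z)
(d(-4, -11) - 252)/(1/401 + (-133 - L(-3))) = (-11 - 252)/(1/401 + (-133 - 3*(-3)²)) = -263/(1/401 + (-133 - 3*9)) = -263/(1/401 + (-133 - 1*27)) = -263/(1/401 + (-133 - 27)) = -263/(1/401 - 160) = -263/(-64159/401) = -263*(-401/64159) = 105463/64159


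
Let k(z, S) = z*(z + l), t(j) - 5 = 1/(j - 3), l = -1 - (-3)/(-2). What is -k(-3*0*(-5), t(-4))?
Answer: 0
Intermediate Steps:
l = -5/2 (l = -1 - (-3)*(-1)/2 = -1 - 1*3/2 = -1 - 3/2 = -5/2 ≈ -2.5000)
t(j) = 5 + 1/(-3 + j) (t(j) = 5 + 1/(j - 3) = 5 + 1/(-3 + j))
k(z, S) = z*(-5/2 + z) (k(z, S) = z*(z - 5/2) = z*(-5/2 + z))
-k(-3*0*(-5), t(-4)) = --3*0*(-5)*(-5 + 2*(-3*0*(-5)))/2 = -0*(-5)*(-5 + 2*(0*(-5)))/2 = -0*(-5 + 2*0)/2 = -0*(-5 + 0)/2 = -0*(-5)/2 = -1*0 = 0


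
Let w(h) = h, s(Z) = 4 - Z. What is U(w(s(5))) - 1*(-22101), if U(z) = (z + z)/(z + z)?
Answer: 22102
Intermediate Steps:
U(z) = 1 (U(z) = (2*z)/((2*z)) = (2*z)*(1/(2*z)) = 1)
U(w(s(5))) - 1*(-22101) = 1 - 1*(-22101) = 1 + 22101 = 22102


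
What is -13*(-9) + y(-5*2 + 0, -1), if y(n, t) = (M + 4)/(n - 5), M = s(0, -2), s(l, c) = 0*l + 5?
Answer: 582/5 ≈ 116.40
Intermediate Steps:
s(l, c) = 5 (s(l, c) = 0 + 5 = 5)
M = 5
y(n, t) = 9/(-5 + n) (y(n, t) = (5 + 4)/(n - 5) = 9/(-5 + n))
-13*(-9) + y(-5*2 + 0, -1) = -13*(-9) + 9/(-5 + (-5*2 + 0)) = 117 + 9/(-5 + (-10 + 0)) = 117 + 9/(-5 - 10) = 117 + 9/(-15) = 117 + 9*(-1/15) = 117 - 3/5 = 582/5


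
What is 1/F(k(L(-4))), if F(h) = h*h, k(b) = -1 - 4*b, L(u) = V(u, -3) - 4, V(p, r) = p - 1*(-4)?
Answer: 1/225 ≈ 0.0044444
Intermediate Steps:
V(p, r) = 4 + p (V(p, r) = p + 4 = 4 + p)
L(u) = u (L(u) = (4 + u) - 4 = u)
F(h) = h²
1/F(k(L(-4))) = 1/((-1 - 4*(-4))²) = 1/((-1 + 16)²) = 1/(15²) = 1/225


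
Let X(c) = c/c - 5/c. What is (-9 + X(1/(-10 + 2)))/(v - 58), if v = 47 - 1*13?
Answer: -4/3 ≈ -1.3333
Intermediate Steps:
v = 34 (v = 47 - 13 = 34)
X(c) = 1 - 5/c
(-9 + X(1/(-10 + 2)))/(v - 58) = (-9 + (-5 + 1/(-10 + 2))/(1/(-10 + 2)))/(34 - 58) = (-9 + (-5 + 1/(-8))/(1/(-8)))/(-24) = (-9 + (-5 - ⅛)/(-⅛))*(-1/24) = (-9 - 8*(-41/8))*(-1/24) = (-9 + 41)*(-1/24) = 32*(-1/24) = -4/3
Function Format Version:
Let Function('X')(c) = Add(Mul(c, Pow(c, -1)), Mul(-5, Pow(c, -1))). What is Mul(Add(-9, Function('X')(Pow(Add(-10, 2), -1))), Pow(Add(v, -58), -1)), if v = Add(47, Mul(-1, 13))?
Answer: Rational(-4, 3) ≈ -1.3333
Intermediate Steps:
v = 34 (v = Add(47, -13) = 34)
Function('X')(c) = Add(1, Mul(-5, Pow(c, -1)))
Mul(Add(-9, Function('X')(Pow(Add(-10, 2), -1))), Pow(Add(v, -58), -1)) = Mul(Add(-9, Mul(Pow(Pow(Add(-10, 2), -1), -1), Add(-5, Pow(Add(-10, 2), -1)))), Pow(Add(34, -58), -1)) = Mul(Add(-9, Mul(Pow(Pow(-8, -1), -1), Add(-5, Pow(-8, -1)))), Pow(-24, -1)) = Mul(Add(-9, Mul(Pow(Rational(-1, 8), -1), Add(-5, Rational(-1, 8)))), Rational(-1, 24)) = Mul(Add(-9, Mul(-8, Rational(-41, 8))), Rational(-1, 24)) = Mul(Add(-9, 41), Rational(-1, 24)) = Mul(32, Rational(-1, 24)) = Rational(-4, 3)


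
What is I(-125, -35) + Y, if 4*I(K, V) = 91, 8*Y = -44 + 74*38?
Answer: 1475/4 ≈ 368.75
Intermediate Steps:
Y = 346 (Y = (-44 + 74*38)/8 = (-44 + 2812)/8 = (⅛)*2768 = 346)
I(K, V) = 91/4 (I(K, V) = (¼)*91 = 91/4)
I(-125, -35) + Y = 91/4 + 346 = 1475/4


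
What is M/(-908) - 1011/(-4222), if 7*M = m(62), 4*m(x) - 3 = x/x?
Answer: 3210847/13417516 ≈ 0.23930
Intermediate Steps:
m(x) = 1 (m(x) = ¾ + (x/x)/4 = ¾ + (¼)*1 = ¾ + ¼ = 1)
M = ⅐ (M = (⅐)*1 = ⅐ ≈ 0.14286)
M/(-908) - 1011/(-4222) = (⅐)/(-908) - 1011/(-4222) = (⅐)*(-1/908) - 1011*(-1/4222) = -1/6356 + 1011/4222 = 3210847/13417516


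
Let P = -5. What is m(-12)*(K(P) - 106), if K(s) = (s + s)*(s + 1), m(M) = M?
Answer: 792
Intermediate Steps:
K(s) = 2*s*(1 + s) (K(s) = (2*s)*(1 + s) = 2*s*(1 + s))
m(-12)*(K(P) - 106) = -12*(2*(-5)*(1 - 5) - 106) = -12*(2*(-5)*(-4) - 106) = -12*(40 - 106) = -12*(-66) = 792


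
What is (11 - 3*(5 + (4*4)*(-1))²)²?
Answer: 123904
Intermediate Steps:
(11 - 3*(5 + (4*4)*(-1))²)² = (11 - 3*(5 + 16*(-1))²)² = (11 - 3*(5 - 16)²)² = (11 - 3*(-11)²)² = (11 - 3*121)² = (11 - 363)² = (-352)² = 123904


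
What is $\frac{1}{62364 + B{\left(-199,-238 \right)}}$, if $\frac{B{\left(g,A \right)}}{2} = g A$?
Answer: $\frac{1}{157088} \approx 6.3659 \cdot 10^{-6}$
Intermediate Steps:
$B{\left(g,A \right)} = 2 A g$ ($B{\left(g,A \right)} = 2 g A = 2 A g$)
$\frac{1}{62364 + B{\left(-199,-238 \right)}} = \frac{1}{62364 + 2 \left(-238\right) \left(-199\right)} = \frac{1}{62364 + 94724} = \frac{1}{157088}$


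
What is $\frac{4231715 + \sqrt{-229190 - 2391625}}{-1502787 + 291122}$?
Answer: $- \frac{846343}{242333} - \frac{i \sqrt{2620815}}{1211665} \approx -3.4925 - 0.0013361 i$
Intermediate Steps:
$\frac{4231715 + \sqrt{-229190 - 2391625}}{-1502787 + 291122} = \frac{4231715 + \sqrt{-2620815}}{-1211665} = \left(4231715 + i \sqrt{2620815}\right) \left(- \frac{1}{1211665}\right) = - \frac{846343}{242333} - \frac{i \sqrt{2620815}}{1211665}$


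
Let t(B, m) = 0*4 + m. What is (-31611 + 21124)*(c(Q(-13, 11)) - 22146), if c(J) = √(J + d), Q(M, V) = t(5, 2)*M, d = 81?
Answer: 232245102 - 10487*√55 ≈ 2.3217e+8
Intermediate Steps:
t(B, m) = m (t(B, m) = 0 + m = m)
Q(M, V) = 2*M
c(J) = √(81 + J) (c(J) = √(J + 81) = √(81 + J))
(-31611 + 21124)*(c(Q(-13, 11)) - 22146) = (-31611 + 21124)*(√(81 + 2*(-13)) - 22146) = -10487*(√(81 - 26) - 22146) = -10487*(√55 - 22146) = -10487*(-22146 + √55) = 232245102 - 10487*√55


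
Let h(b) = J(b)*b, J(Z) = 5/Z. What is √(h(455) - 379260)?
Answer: I*√379255 ≈ 615.84*I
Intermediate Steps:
h(b) = 5 (h(b) = (5/b)*b = 5)
√(h(455) - 379260) = √(5 - 379260) = √(-379255) = I*√379255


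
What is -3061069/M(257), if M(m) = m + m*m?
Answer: -3061069/66306 ≈ -46.166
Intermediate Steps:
M(m) = m + m**2
-3061069/M(257) = -3061069*1/(257*(1 + 257)) = -3061069/(257*258) = -3061069/66306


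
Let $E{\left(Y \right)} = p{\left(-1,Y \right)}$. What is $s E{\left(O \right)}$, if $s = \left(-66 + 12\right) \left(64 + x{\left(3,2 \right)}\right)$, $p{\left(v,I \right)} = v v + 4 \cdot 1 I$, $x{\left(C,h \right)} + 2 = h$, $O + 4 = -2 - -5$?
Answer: $10368$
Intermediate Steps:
$O = -1$ ($O = -4 - -3 = -4 + \left(-2 + 5\right) = -4 + 3 = -1$)
$x{\left(C,h \right)} = -2 + h$
$p{\left(v,I \right)} = v^{2} + 4 I$
$s = -3456$ ($s = \left(-66 + 12\right) \left(64 + \left(-2 + 2\right)\right) = - 54 \left(64 + 0\right) = \left(-54\right) 64 = -3456$)
$E{\left(Y \right)} = 1 + 4 Y$ ($E{\left(Y \right)} = \left(-1\right)^{2} + 4 Y = 1 + 4 Y$)
$s E{\left(O \right)} = - 3456 \left(1 + 4 \left(-1\right)\right) = - 3456 \left(1 - 4\right) = \left(-3456\right) \left(-3\right) = 10368$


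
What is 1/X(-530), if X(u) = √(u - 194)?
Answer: -I*√181/362 ≈ -0.037165*I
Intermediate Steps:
X(u) = √(-194 + u)
1/X(-530) = 1/(√(-194 - 530)) = 1/(√(-724)) = 1/(2*I*√181) = -I*√181/362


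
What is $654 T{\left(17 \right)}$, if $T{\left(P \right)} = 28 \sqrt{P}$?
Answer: $18312 \sqrt{17} \approx 75502.0$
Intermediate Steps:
$654 T{\left(17 \right)} = 654 \cdot 28 \sqrt{17} = 18312 \sqrt{17}$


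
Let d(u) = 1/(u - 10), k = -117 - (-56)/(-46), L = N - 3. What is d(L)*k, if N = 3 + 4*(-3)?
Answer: 2719/506 ≈ 5.3735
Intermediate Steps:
N = -9 (N = 3 - 12 = -9)
L = -12 (L = -9 - 3 = -12)
k = -2719/23 (k = -117 - (-56)*(-1)/46 = -117 - 1*28/23 = -117 - 28/23 = -2719/23 ≈ -118.22)
d(u) = 1/(-10 + u)
d(L)*k = -2719/23/(-10 - 12) = -2719/23/(-22) = -1/22*(-2719/23) = 2719/506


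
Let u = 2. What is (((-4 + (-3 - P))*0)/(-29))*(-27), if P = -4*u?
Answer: 0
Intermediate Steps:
P = -8 (P = -4*2 = -8)
(((-4 + (-3 - P))*0)/(-29))*(-27) = (((-4 + (-3 - 1*(-8)))*0)/(-29))*(-27) = (((-4 + (-3 + 8))*0)*(-1/29))*(-27) = (((-4 + 5)*0)*(-1/29))*(-27) = ((1*0)*(-1/29))*(-27) = (0*(-1/29))*(-27) = 0*(-27) = 0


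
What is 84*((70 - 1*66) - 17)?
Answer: -1092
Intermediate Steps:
84*((70 - 1*66) - 17) = 84*((70 - 66) - 17) = 84*(4 - 17) = 84*(-13) = -1092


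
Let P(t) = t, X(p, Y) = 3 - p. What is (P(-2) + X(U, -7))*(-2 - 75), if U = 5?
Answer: 308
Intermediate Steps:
(P(-2) + X(U, -7))*(-2 - 75) = (-2 + (3 - 1*5))*(-2 - 75) = (-2 + (3 - 5))*(-77) = (-2 - 2)*(-77) = -4*(-77) = 308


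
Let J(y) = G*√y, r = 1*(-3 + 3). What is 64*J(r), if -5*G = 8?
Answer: 0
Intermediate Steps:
G = -8/5 (G = -⅕*8 = -8/5 ≈ -1.6000)
r = 0 (r = 1*0 = 0)
J(y) = -8*√y/5
64*J(r) = 64*(-8*√0/5) = 64*(-8/5*0) = 64*0 = 0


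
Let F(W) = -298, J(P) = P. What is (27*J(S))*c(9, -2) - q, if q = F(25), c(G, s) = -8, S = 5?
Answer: -782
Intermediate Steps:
q = -298
(27*J(S))*c(9, -2) - q = (27*5)*(-8) - 1*(-298) = 135*(-8) + 298 = -1080 + 298 = -782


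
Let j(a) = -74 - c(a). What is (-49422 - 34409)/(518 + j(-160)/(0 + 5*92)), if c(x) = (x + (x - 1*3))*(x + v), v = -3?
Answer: -38562260/185557 ≈ -207.82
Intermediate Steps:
c(x) = (-3 + x)*(-3 + 2*x) (c(x) = (x + (x - 1*3))*(x - 3) = (x + (x - 3))*(-3 + x) = (x + (-3 + x))*(-3 + x) = (-3 + 2*x)*(-3 + x) = (-3 + x)*(-3 + 2*x))
j(a) = -83 - 2*a**2 + 9*a (j(a) = -74 - (9 - 9*a + 2*a**2) = -74 + (-9 - 2*a**2 + 9*a) = -83 - 2*a**2 + 9*a)
(-49422 - 34409)/(518 + j(-160)/(0 + 5*92)) = (-49422 - 34409)/(518 + (-83 - 2*(-160)**2 + 9*(-160))/(0 + 5*92)) = -83831/(518 + (-83 - 2*25600 - 1440)/(0 + 460)) = -83831/(518 + (-83 - 51200 - 1440)/460) = -83831/(518 - 52723*1/460) = -83831/(518 - 52723/460) = -83831/185557/460 = -83831*460/185557 = -38562260/185557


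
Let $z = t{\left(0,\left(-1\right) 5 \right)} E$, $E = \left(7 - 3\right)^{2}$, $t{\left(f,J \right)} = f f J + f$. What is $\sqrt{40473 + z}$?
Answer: $3 \sqrt{4497} \approx 201.18$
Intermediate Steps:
$t{\left(f,J \right)} = f + J f^{2}$ ($t{\left(f,J \right)} = f^{2} J + f = J f^{2} + f = f + J f^{2}$)
$E = 16$ ($E = 4^{2} = 16$)
$z = 0$ ($z = 0 \left(1 + \left(-1\right) 5 \cdot 0\right) 16 = 0 \left(1 - 0\right) 16 = 0 \left(1 + 0\right) 16 = 0 \cdot 1 \cdot 16 = 0 \cdot 16 = 0$)
$\sqrt{40473 + z} = \sqrt{40473 + 0} = \sqrt{40473} = 3 \sqrt{4497}$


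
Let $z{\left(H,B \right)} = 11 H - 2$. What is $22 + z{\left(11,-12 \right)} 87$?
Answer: $10375$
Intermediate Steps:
$z{\left(H,B \right)} = -2 + 11 H$
$22 + z{\left(11,-12 \right)} 87 = 22 + \left(-2 + 11 \cdot 11\right) 87 = 22 + \left(-2 + 121\right) 87 = 22 + 119 \cdot 87 = 22 + 10353 = 10375$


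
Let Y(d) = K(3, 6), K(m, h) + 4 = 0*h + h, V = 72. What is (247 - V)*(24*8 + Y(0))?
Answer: 33950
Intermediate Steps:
K(m, h) = -4 + h (K(m, h) = -4 + (0*h + h) = -4 + (0 + h) = -4 + h)
Y(d) = 2 (Y(d) = -4 + 6 = 2)
(247 - V)*(24*8 + Y(0)) = (247 - 1*72)*(24*8 + 2) = (247 - 72)*(192 + 2) = 175*194 = 33950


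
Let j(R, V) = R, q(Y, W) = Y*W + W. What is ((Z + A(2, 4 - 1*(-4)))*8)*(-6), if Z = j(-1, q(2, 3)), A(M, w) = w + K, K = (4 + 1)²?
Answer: -1536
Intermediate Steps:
q(Y, W) = W + W*Y (q(Y, W) = W*Y + W = W + W*Y)
K = 25 (K = 5² = 25)
A(M, w) = 25 + w (A(M, w) = w + 25 = 25 + w)
Z = -1
((Z + A(2, 4 - 1*(-4)))*8)*(-6) = ((-1 + (25 + (4 - 1*(-4))))*8)*(-6) = ((-1 + (25 + (4 + 4)))*8)*(-6) = ((-1 + (25 + 8))*8)*(-6) = ((-1 + 33)*8)*(-6) = (32*8)*(-6) = 256*(-6) = -1536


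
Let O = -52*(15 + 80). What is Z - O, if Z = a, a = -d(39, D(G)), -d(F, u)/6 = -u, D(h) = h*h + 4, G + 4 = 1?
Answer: 4862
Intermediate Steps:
G = -3 (G = -4 + 1 = -3)
D(h) = 4 + h**2 (D(h) = h**2 + 4 = 4 + h**2)
O = -4940 (O = -52*95 = -4940)
d(F, u) = 6*u (d(F, u) = -(-6)*u = 6*u)
a = -78 (a = -6*(4 + (-3)**2) = -6*(4 + 9) = -6*13 = -1*78 = -78)
Z = -78
Z - O = -78 - 1*(-4940) = -78 + 4940 = 4862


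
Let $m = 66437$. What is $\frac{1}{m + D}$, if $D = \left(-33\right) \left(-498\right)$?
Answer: $\frac{1}{82871} \approx 1.2067 \cdot 10^{-5}$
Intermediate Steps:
$D = 16434$
$\frac{1}{m + D} = \frac{1}{66437 + 16434} = \frac{1}{82871}$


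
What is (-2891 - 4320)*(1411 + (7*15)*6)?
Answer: -14717651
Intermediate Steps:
(-2891 - 4320)*(1411 + (7*15)*6) = -7211*(1411 + 105*6) = -7211*(1411 + 630) = -7211*2041 = -14717651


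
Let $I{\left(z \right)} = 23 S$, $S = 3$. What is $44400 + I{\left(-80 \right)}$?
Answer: $44469$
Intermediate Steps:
$I{\left(z \right)} = 69$ ($I{\left(z \right)} = 23 \cdot 3 = 69$)
$44400 + I{\left(-80 \right)} = 44400 + 69 = 44469$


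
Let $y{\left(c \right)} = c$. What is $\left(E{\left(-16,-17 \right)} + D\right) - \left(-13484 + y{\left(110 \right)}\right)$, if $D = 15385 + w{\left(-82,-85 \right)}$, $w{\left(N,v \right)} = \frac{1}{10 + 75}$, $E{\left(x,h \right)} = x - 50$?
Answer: $\frac{2438906}{85} \approx 28693.0$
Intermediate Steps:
$E{\left(x,h \right)} = -50 + x$ ($E{\left(x,h \right)} = x - 50 = -50 + x$)
$w{\left(N,v \right)} = \frac{1}{85}$
$D = \frac{1307726}{85}$ ($D = 15385 + \frac{1}{85} = \frac{1307726}{85} \approx 15385.0$)
$\left(E{\left(-16,-17 \right)} + D\right) - \left(-13484 + y{\left(110 \right)}\right) = \left(\left(-50 - 16\right) + \frac{1307726}{85}\right) + \left(13484 - 110\right) = \left(-66 + \frac{1307726}{85}\right) + \left(13484 - 110\right) = \frac{1302116}{85} + 13374 = \frac{2438906}{85}$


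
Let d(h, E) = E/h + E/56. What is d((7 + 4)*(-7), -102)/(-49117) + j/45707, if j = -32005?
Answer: -484165799009/691457141452 ≈ -0.70021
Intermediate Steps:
d(h, E) = E/56 + E/h (d(h, E) = E/h + E*(1/56) = E/h + E/56 = E/56 + E/h)
d((7 + 4)*(-7), -102)/(-49117) + j/45707 = ((1/56)*(-102) - 102*(-1/(7*(7 + 4))))/(-49117) - 32005/45707 = (-51/28 - 102/(11*(-7)))*(-1/49117) - 32005*1/45707 = (-51/28 - 102/(-77))*(-1/49117) - 32005/45707 = (-51/28 - 102*(-1/77))*(-1/49117) - 32005/45707 = (-51/28 + 102/77)*(-1/49117) - 32005/45707 = -153/308*(-1/49117) - 32005/45707 = 153/15128036 - 32005/45707 = -484165799009/691457141452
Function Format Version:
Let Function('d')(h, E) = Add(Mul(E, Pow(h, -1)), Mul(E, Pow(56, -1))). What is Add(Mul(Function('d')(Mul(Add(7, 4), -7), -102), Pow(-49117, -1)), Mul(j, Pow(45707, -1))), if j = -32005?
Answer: Rational(-484165799009, 691457141452) ≈ -0.70021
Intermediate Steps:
Function('d')(h, E) = Add(Mul(Rational(1, 56), E), Mul(E, Pow(h, -1))) (Function('d')(h, E) = Add(Mul(E, Pow(h, -1)), Mul(E, Rational(1, 56))) = Add(Mul(E, Pow(h, -1)), Mul(Rational(1, 56), E)) = Add(Mul(Rational(1, 56), E), Mul(E, Pow(h, -1))))
Add(Mul(Function('d')(Mul(Add(7, 4), -7), -102), Pow(-49117, -1)), Mul(j, Pow(45707, -1))) = Add(Mul(Add(Mul(Rational(1, 56), -102), Mul(-102, Pow(Mul(Add(7, 4), -7), -1))), Pow(-49117, -1)), Mul(-32005, Pow(45707, -1))) = Add(Mul(Add(Rational(-51, 28), Mul(-102, Pow(Mul(11, -7), -1))), Rational(-1, 49117)), Mul(-32005, Rational(1, 45707))) = Add(Mul(Add(Rational(-51, 28), Mul(-102, Pow(-77, -1))), Rational(-1, 49117)), Rational(-32005, 45707)) = Add(Mul(Add(Rational(-51, 28), Mul(-102, Rational(-1, 77))), Rational(-1, 49117)), Rational(-32005, 45707)) = Add(Mul(Add(Rational(-51, 28), Rational(102, 77)), Rational(-1, 49117)), Rational(-32005, 45707)) = Add(Mul(Rational(-153, 308), Rational(-1, 49117)), Rational(-32005, 45707)) = Add(Rational(153, 15128036), Rational(-32005, 45707)) = Rational(-484165799009, 691457141452)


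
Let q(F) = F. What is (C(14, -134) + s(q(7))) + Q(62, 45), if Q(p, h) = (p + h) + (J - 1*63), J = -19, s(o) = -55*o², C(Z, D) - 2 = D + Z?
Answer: -2788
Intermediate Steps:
C(Z, D) = 2 + D + Z (C(Z, D) = 2 + (D + Z) = 2 + D + Z)
Q(p, h) = -82 + h + p (Q(p, h) = (p + h) + (-19 - 1*63) = (h + p) + (-19 - 63) = (h + p) - 82 = -82 + h + p)
(C(14, -134) + s(q(7))) + Q(62, 45) = ((2 - 134 + 14) - 55*7²) + (-82 + 45 + 62) = (-118 - 55*49) + 25 = (-118 - 2695) + 25 = -2813 + 25 = -2788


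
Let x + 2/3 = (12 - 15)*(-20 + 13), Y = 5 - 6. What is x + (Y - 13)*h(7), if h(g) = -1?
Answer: 103/3 ≈ 34.333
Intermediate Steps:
Y = -1
x = 61/3 (x = -⅔ + (12 - 15)*(-20 + 13) = -⅔ - 3*(-7) = -⅔ + 21 = 61/3 ≈ 20.333)
x + (Y - 13)*h(7) = 61/3 + (-1 - 13)*(-1) = 61/3 - 14*(-1) = 61/3 + 14 = 103/3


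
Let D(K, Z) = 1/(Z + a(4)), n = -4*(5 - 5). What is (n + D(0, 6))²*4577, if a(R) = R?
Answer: 4577/100 ≈ 45.770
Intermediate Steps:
n = 0 (n = -4*0 = 0)
D(K, Z) = 1/(4 + Z) (D(K, Z) = 1/(Z + 4) = 1/(4 + Z))
(n + D(0, 6))²*4577 = (0 + 1/(4 + 6))²*4577 = (0 + 1/10)²*4577 = (0 + ⅒)²*4577 = (⅒)²*4577 = (1/100)*4577 = 4577/100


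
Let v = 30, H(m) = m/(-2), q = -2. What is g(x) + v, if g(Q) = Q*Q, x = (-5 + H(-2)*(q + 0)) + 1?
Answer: 66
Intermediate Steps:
H(m) = -m/2 (H(m) = m*(-½) = -m/2)
x = -6 (x = (-5 + (-½*(-2))*(-2 + 0)) + 1 = (-5 + 1*(-2)) + 1 = (-5 - 2) + 1 = -7 + 1 = -6)
g(Q) = Q²
g(x) + v = (-6)² + 30 = 36 + 30 = 66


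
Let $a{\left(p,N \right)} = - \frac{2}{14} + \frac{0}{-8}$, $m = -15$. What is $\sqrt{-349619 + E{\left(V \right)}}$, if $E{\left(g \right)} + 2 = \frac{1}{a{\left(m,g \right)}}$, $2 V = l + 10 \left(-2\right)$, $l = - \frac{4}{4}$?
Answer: $2 i \sqrt{87407} \approx 591.29 i$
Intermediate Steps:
$l = -1$ ($l = \left(-4\right) \frac{1}{4} = -1$)
$a{\left(p,N \right)} = - \frac{1}{7}$ ($a{\left(p,N \right)} = \left(-2\right) \frac{1}{14} + 0 \left(- \frac{1}{8}\right) = - \frac{1}{7} + 0 = - \frac{1}{7}$)
$V = - \frac{21}{2}$ ($V = \frac{-1 + 10 \left(-2\right)}{2} = \frac{-1 - 20}{2} = \frac{1}{2} \left(-21\right) = - \frac{21}{2} \approx -10.5$)
$E{\left(g \right)} = -9$ ($E{\left(g \right)} = -2 + \frac{1}{- \frac{1}{7}} = -2 - 7 = -9$)
$\sqrt{-349619 + E{\left(V \right)}} = \sqrt{-349619 - 9} = \sqrt{-349628} = 2 i \sqrt{87407}$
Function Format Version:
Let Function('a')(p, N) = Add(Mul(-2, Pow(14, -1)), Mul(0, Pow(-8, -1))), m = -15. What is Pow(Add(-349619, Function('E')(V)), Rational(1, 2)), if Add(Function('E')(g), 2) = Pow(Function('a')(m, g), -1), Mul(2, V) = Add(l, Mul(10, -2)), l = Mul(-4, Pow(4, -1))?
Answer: Mul(2, I, Pow(87407, Rational(1, 2))) ≈ Mul(591.29, I)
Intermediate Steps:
l = -1 (l = Mul(-4, Rational(1, 4)) = -1)
Function('a')(p, N) = Rational(-1, 7) (Function('a')(p, N) = Add(Mul(-2, Rational(1, 14)), Mul(0, Rational(-1, 8))) = Add(Rational(-1, 7), 0) = Rational(-1, 7))
V = Rational(-21, 2) (V = Mul(Rational(1, 2), Add(-1, Mul(10, -2))) = Mul(Rational(1, 2), Add(-1, -20)) = Mul(Rational(1, 2), -21) = Rational(-21, 2) ≈ -10.500)
Function('E')(g) = -9 (Function('E')(g) = Add(-2, Pow(Rational(-1, 7), -1)) = Add(-2, -7) = -9)
Pow(Add(-349619, Function('E')(V)), Rational(1, 2)) = Pow(Add(-349619, -9), Rational(1, 2)) = Pow(-349628, Rational(1, 2)) = Mul(2, I, Pow(87407, Rational(1, 2)))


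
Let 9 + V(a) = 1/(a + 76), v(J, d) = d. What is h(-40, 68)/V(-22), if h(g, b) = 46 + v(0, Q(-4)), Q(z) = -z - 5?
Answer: -486/97 ≈ -5.0103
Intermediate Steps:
Q(z) = -5 - z
V(a) = -9 + 1/(76 + a) (V(a) = -9 + 1/(a + 76) = -9 + 1/(76 + a))
h(g, b) = 45 (h(g, b) = 46 + (-5 - 1*(-4)) = 46 + (-5 + 4) = 46 - 1 = 45)
h(-40, 68)/V(-22) = 45/(((-683 - 9*(-22))/(76 - 22))) = 45/(((-683 + 198)/54)) = 45/(((1/54)*(-485))) = 45/(-485/54) = 45*(-54/485) = -486/97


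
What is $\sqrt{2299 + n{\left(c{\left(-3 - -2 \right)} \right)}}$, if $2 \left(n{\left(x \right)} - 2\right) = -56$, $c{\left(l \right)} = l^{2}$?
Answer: $\sqrt{2273} \approx 47.676$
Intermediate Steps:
$n{\left(x \right)} = -26$ ($n{\left(x \right)} = 2 + \frac{1}{2} \left(-56\right) = 2 - 28 = -26$)
$\sqrt{2299 + n{\left(c{\left(-3 - -2 \right)} \right)}} = \sqrt{2299 - 26} = \sqrt{2273}$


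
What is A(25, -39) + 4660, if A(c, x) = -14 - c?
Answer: 4621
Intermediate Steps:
A(25, -39) + 4660 = (-14 - 1*25) + 4660 = (-14 - 25) + 4660 = -39 + 4660 = 4621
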